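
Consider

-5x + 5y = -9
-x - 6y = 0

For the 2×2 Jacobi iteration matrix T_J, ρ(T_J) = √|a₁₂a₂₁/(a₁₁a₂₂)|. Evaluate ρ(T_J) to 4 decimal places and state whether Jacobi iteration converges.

a₁₂a₂₁/(a₁₁a₂₂) = (5)·(-1) / ((-5)·(-6)) = -0.166667
ρ = √|-0.166667| = √0.166667 = 0.4082
ρ < 1, so Jacobi converges

0.4082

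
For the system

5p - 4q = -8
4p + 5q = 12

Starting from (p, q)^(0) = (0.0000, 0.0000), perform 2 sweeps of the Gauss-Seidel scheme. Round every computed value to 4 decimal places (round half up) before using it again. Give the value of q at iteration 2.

Iteration 1:
  p = (-8 - (-4)·0.0000) / (5) = -1.6000
  q = (12 - (4)·-1.6000) / (5) = 3.6800
Iteration 2:
  p = (-8 - (-4)·3.6800) / (5) = 1.3440
  q = (12 - (4)·1.3440) / (5) = 1.3248

1.3248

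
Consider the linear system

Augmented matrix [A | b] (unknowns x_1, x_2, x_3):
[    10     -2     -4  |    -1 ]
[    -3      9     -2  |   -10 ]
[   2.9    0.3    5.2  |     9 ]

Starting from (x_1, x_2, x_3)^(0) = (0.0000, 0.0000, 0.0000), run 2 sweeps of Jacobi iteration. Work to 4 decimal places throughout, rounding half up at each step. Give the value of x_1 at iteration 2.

0.3701

Iteration 1:
  x_1 = (-1 - (-2)·0.0000 - (-4)·0.0000) / (10) = -0.1000
  x_2 = (-10 - (-3)·0.0000 - (-2)·0.0000) / (9) = -1.1111
  x_3 = (9 - (2.9)·0.0000 - (0.3)·0.0000) / (5.2) = 1.7308
Iteration 2:
  x_1 = (-1 - (-2)·-1.1111 - (-4)·1.7308) / (10) = 0.3701
  x_2 = (-10 - (-3)·-0.1000 - (-2)·1.7308) / (9) = -0.7598
  x_3 = (9 - (2.9)·-0.1000 - (0.3)·-1.1111) / (5.2) = 1.8506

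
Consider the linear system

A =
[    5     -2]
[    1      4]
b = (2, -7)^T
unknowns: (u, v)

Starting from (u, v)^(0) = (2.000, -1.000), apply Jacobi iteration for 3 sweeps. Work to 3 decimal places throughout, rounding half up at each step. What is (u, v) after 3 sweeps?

Iteration 1:
  u = (2 - (-2)·-1.000) / (5) = 0.000
  v = (-7 - (1)·2.000) / (4) = -2.250
Iteration 2:
  u = (2 - (-2)·-2.250) / (5) = -0.500
  v = (-7 - (1)·0.000) / (4) = -1.750
Iteration 3:
  u = (2 - (-2)·-1.750) / (5) = -0.300
  v = (-7 - (1)·-0.500) / (4) = -1.625

(-0.300, -1.625)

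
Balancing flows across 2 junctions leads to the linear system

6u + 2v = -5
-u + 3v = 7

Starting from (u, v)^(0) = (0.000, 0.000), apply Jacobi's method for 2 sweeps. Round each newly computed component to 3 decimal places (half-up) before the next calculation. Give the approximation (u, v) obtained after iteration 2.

Iteration 1:
  u = (-5 - (2)·0.000) / (6) = -0.833
  v = (7 - (-1)·0.000) / (3) = 2.333
Iteration 2:
  u = (-5 - (2)·2.333) / (6) = -1.611
  v = (7 - (-1)·-0.833) / (3) = 2.056

(-1.611, 2.056)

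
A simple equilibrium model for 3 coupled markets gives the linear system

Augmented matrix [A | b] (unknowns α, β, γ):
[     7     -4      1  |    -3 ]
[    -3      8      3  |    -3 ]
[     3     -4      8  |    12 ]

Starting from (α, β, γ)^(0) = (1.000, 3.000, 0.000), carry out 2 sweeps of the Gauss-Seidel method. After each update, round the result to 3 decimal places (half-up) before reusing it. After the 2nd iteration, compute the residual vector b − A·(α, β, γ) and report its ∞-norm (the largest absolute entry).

4.457

Iteration 1:
  α = (-3 - (-4)·3.000 - (1)·0.000) / (7) = 1.286
  β = (-3 - (-3)·1.286 - (3)·0.000) / (8) = 0.107
  γ = (12 - (3)·1.286 - (-4)·0.107) / (8) = 1.071
Iteration 2:
  α = (-3 - (-4)·0.107 - (1)·1.071) / (7) = -0.520
  β = (-3 - (-3)·-0.520 - (3)·1.071) / (8) = -0.972
  γ = (12 - (3)·-0.520 - (-4)·-0.972) / (8) = 1.209
Residual b − A·x = (-4.457, -0.411, 0.000); ∞-norm = 4.457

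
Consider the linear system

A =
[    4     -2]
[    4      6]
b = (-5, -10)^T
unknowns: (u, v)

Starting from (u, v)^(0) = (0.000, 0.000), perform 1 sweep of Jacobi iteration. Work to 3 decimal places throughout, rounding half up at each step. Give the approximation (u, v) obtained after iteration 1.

(-1.250, -1.667)

Iteration 1:
  u = (-5 - (-2)·0.000) / (4) = -1.250
  v = (-10 - (4)·0.000) / (6) = -1.667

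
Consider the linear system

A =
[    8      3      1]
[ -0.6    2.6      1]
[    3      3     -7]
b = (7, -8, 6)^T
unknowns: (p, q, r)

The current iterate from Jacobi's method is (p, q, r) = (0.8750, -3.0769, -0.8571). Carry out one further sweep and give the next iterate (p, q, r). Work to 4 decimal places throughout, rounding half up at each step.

(2.1360, -2.5453, -1.8008)

One sweep:
  p = (7 - (3)·-3.0769 - (1)·-0.8571) / (8) = 2.1360
  q = (-8 - (-0.6)·0.8750 - (1)·-0.8571) / (2.6) = -2.5453
  r = (6 - (3)·0.8750 - (3)·-3.0769) / (-7) = -1.8008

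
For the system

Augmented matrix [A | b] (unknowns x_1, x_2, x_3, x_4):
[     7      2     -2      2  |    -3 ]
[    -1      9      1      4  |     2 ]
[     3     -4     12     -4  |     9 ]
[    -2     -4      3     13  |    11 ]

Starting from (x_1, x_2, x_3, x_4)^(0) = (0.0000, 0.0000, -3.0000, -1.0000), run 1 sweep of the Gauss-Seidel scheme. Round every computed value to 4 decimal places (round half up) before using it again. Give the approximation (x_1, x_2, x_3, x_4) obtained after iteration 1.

(-1.0000, 0.8889, 0.9630, 0.7436)

Iteration 1:
  x_1 = (-3 - (2)·0.0000 - (-2)·-3.0000 - (2)·-1.0000) / (7) = -1.0000
  x_2 = (2 - (-1)·-1.0000 - (1)·-3.0000 - (4)·-1.0000) / (9) = 0.8889
  x_3 = (9 - (3)·-1.0000 - (-4)·0.8889 - (-4)·-1.0000) / (12) = 0.9630
  x_4 = (11 - (-2)·-1.0000 - (-4)·0.8889 - (3)·0.9630) / (13) = 0.7436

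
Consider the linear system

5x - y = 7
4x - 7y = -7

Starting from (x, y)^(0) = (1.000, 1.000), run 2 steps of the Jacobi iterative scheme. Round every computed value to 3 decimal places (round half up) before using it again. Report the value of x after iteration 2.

Iteration 1:
  x = (7 - (-1)·1.000) / (5) = 1.600
  y = (-7 - (4)·1.000) / (-7) = 1.571
Iteration 2:
  x = (7 - (-1)·1.571) / (5) = 1.714
  y = (-7 - (4)·1.600) / (-7) = 1.914

1.714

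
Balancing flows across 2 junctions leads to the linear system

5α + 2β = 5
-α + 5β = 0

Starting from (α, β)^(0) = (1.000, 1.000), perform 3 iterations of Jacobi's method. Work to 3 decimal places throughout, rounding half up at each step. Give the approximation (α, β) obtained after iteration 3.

(0.952, 0.184)

Iteration 1:
  α = (5 - (2)·1.000) / (5) = 0.600
  β = (0 - (-1)·1.000) / (5) = 0.200
Iteration 2:
  α = (5 - (2)·0.200) / (5) = 0.920
  β = (0 - (-1)·0.600) / (5) = 0.120
Iteration 3:
  α = (5 - (2)·0.120) / (5) = 0.952
  β = (0 - (-1)·0.920) / (5) = 0.184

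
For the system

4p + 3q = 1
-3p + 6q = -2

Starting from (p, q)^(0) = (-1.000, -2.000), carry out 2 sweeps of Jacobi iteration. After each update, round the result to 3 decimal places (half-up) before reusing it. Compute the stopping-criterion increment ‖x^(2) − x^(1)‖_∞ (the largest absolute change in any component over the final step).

Iteration 1:
  p = (1 - (3)·-2.000) / (4) = 1.750
  q = (-2 - (-3)·-1.000) / (6) = -0.833
Iteration 2:
  p = (1 - (3)·-0.833) / (4) = 0.875
  q = (-2 - (-3)·1.750) / (6) = 0.542
Change: (-0.875, 1.375) → max |·| = 1.375

1.375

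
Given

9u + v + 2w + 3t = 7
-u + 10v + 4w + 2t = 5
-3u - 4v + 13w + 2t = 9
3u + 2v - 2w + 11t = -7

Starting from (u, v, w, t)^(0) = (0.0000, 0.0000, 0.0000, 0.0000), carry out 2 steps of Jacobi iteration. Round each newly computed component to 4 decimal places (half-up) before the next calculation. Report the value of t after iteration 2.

-0.8135

Iteration 1:
  u = (7 - (1)·0.0000 - (2)·0.0000 - (3)·0.0000) / (9) = 0.7778
  v = (5 - (-1)·0.0000 - (4)·0.0000 - (2)·0.0000) / (10) = 0.5000
  w = (9 - (-3)·0.0000 - (-4)·0.0000 - (2)·0.0000) / (13) = 0.6923
  t = (-7 - (3)·0.0000 - (2)·0.0000 - (-2)·0.0000) / (11) = -0.6364
Iteration 2:
  u = (7 - (1)·0.5000 - (2)·0.6923 - (3)·-0.6364) / (9) = 0.7805
  v = (5 - (-1)·0.7778 - (4)·0.6923 - (2)·-0.6364) / (10) = 0.4281
  w = (9 - (-3)·0.7778 - (-4)·0.5000 - (2)·-0.6364) / (13) = 1.1236
  t = (-7 - (3)·0.7778 - (2)·0.5000 - (-2)·0.6923) / (11) = -0.8135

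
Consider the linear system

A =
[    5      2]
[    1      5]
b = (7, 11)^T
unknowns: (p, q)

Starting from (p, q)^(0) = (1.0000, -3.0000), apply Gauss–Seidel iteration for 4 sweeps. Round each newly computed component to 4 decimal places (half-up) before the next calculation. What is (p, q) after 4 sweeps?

(0.5662, 2.0868)

Iteration 1:
  p = (7 - (2)·-3.0000) / (5) = 2.6000
  q = (11 - (1)·2.6000) / (5) = 1.6800
Iteration 2:
  p = (7 - (2)·1.6800) / (5) = 0.7280
  q = (11 - (1)·0.7280) / (5) = 2.0544
Iteration 3:
  p = (7 - (2)·2.0544) / (5) = 0.5782
  q = (11 - (1)·0.5782) / (5) = 2.0844
Iteration 4:
  p = (7 - (2)·2.0844) / (5) = 0.5662
  q = (11 - (1)·0.5662) / (5) = 2.0868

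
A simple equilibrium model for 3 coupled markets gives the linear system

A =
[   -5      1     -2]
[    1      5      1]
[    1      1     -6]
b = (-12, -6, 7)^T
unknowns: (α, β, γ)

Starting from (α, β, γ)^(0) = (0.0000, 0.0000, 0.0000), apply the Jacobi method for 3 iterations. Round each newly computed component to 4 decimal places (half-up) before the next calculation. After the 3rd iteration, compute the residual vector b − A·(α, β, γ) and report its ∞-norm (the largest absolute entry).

0.2147

Iteration 1:
  α = (-12 - (1)·0.0000 - (-2)·0.0000) / (-5) = 2.4000
  β = (-6 - (1)·0.0000 - (1)·0.0000) / (5) = -1.2000
  γ = (7 - (1)·0.0000 - (1)·0.0000) / (-6) = -1.1667
Iteration 2:
  α = (-12 - (1)·-1.2000 - (-2)·-1.1667) / (-5) = 2.6267
  β = (-6 - (1)·2.4000 - (1)·-1.1667) / (5) = -1.4467
  γ = (7 - (1)·2.4000 - (1)·-1.2000) / (-6) = -0.9667
Iteration 3:
  α = (-12 - (1)·-1.4467 - (-2)·-0.9667) / (-5) = 2.4973
  β = (-6 - (1)·2.6267 - (1)·-0.9667) / (5) = -1.5320
  γ = (7 - (1)·2.6267 - (1)·-1.4467) / (-6) = -0.9700
Residual b − A·x = (0.0785, 0.1327, 0.2147); ∞-norm = 0.2147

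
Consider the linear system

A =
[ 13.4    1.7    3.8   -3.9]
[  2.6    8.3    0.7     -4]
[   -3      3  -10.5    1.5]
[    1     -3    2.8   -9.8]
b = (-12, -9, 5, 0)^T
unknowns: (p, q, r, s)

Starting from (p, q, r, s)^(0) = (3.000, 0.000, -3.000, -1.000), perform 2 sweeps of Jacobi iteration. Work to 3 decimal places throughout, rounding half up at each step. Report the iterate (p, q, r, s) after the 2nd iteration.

Iteration 1:
  p = (-12 - (1.7)·0.000 - (3.8)·-3.000 - (-3.9)·-1.000) / (13.4) = -0.336
  q = (-9 - (2.6)·3.000 - (0.7)·-3.000 - (-4)·-1.000) / (8.3) = -2.253
  r = (5 - (-3)·3.000 - (3)·0.000 - (1.5)·-1.000) / (-10.5) = -1.476
  s = (0 - (1)·3.000 - (-3)·0.000 - (2.8)·-3.000) / (-9.8) = -0.551
Iteration 2:
  p = (-12 - (1.7)·-2.253 - (3.8)·-1.476 - (-3.9)·-0.551) / (13.4) = -0.351
  q = (-9 - (2.6)·-0.336 - (0.7)·-1.476 - (-4)·-0.551) / (8.3) = -1.120
  r = (5 - (-3)·-0.336 - (3)·-2.253 - (1.5)·-0.551) / (-10.5) = -1.103
  s = (0 - (1)·-0.336 - (-3)·-2.253 - (2.8)·-1.476) / (-9.8) = 0.234

(-0.351, -1.120, -1.103, 0.234)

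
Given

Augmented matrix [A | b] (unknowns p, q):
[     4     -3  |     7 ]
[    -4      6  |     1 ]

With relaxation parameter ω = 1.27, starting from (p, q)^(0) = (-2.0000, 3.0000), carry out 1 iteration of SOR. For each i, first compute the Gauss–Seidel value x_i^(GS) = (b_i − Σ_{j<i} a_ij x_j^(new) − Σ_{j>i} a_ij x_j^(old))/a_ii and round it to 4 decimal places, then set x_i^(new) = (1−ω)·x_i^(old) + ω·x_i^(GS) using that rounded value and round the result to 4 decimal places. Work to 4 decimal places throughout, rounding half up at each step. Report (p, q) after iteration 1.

Iteration 1:
  p: GS value = (7 - (-3)·3.0000) / (4) = 4.0000;  p ← (1−ω)·-2.0000 + ω·4.0000 = 5.6200
  q: GS value = (1 - (-4)·5.6200) / (6) = 3.9133;  q ← (1−ω)·3.0000 + ω·3.9133 = 4.1599

(5.6200, 4.1599)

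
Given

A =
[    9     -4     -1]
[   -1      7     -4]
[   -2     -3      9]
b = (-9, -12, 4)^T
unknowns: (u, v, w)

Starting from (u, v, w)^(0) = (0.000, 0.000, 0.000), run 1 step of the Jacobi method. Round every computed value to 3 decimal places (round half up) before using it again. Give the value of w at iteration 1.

Iteration 1:
  u = (-9 - (-4)·0.000 - (-1)·0.000) / (9) = -1.000
  v = (-12 - (-1)·0.000 - (-4)·0.000) / (7) = -1.714
  w = (4 - (-2)·0.000 - (-3)·0.000) / (9) = 0.444

0.444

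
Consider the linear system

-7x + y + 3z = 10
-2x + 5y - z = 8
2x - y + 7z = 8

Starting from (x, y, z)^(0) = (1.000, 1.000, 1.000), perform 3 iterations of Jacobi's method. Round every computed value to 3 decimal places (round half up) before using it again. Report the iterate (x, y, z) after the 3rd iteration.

Iteration 1:
  x = (10 - (1)·1.000 - (3)·1.000) / (-7) = -0.857
  y = (8 - (-2)·1.000 - (-1)·1.000) / (5) = 2.200
  z = (8 - (2)·1.000 - (-1)·1.000) / (7) = 1.000
Iteration 2:
  x = (10 - (1)·2.200 - (3)·1.000) / (-7) = -0.686
  y = (8 - (-2)·-0.857 - (-1)·1.000) / (5) = 1.457
  z = (8 - (2)·-0.857 - (-1)·2.200) / (7) = 1.702
Iteration 3:
  x = (10 - (1)·1.457 - (3)·1.702) / (-7) = -0.491
  y = (8 - (-2)·-0.686 - (-1)·1.702) / (5) = 1.666
  z = (8 - (2)·-0.686 - (-1)·1.457) / (7) = 1.547

(-0.491, 1.666, 1.547)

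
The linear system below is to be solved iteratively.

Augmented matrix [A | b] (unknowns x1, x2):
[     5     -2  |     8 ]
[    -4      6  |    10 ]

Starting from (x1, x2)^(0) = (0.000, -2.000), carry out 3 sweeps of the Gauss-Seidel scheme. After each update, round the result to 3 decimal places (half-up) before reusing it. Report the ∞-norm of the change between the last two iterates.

Iteration 1:
  x1 = (8 - (-2)·-2.000) / (5) = 0.800
  x2 = (10 - (-4)·0.800) / (6) = 2.200
Iteration 2:
  x1 = (8 - (-2)·2.200) / (5) = 2.480
  x2 = (10 - (-4)·2.480) / (6) = 3.320
Iteration 3:
  x1 = (8 - (-2)·3.320) / (5) = 2.928
  x2 = (10 - (-4)·2.928) / (6) = 3.619
Change: (0.448, 0.299) → max |·| = 0.448

0.448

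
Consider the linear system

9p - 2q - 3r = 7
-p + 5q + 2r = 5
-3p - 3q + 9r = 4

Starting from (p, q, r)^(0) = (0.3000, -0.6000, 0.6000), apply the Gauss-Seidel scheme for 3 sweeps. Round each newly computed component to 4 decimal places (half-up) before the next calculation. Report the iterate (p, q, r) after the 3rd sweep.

(1.3575, 0.8029, 1.1646)

Iteration 1:
  p = (7 - (-2)·-0.6000 - (-3)·0.6000) / (9) = 0.8444
  q = (5 - (-1)·0.8444 - (2)·0.6000) / (5) = 0.9289
  r = (4 - (-3)·0.8444 - (-3)·0.9289) / (9) = 1.0355
Iteration 2:
  p = (7 - (-2)·0.9289 - (-3)·1.0355) / (9) = 1.3294
  q = (5 - (-1)·1.3294 - (2)·1.0355) / (5) = 0.8517
  r = (4 - (-3)·1.3294 - (-3)·0.8517) / (9) = 1.1715
Iteration 3:
  p = (7 - (-2)·0.8517 - (-3)·1.1715) / (9) = 1.3575
  q = (5 - (-1)·1.3575 - (2)·1.1715) / (5) = 0.8029
  r = (4 - (-3)·1.3575 - (-3)·0.8029) / (9) = 1.1646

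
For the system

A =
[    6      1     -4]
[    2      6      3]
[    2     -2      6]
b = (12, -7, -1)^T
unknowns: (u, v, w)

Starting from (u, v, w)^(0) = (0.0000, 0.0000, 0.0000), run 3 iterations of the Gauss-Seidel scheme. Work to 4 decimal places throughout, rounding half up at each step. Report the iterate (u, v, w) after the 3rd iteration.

Iteration 1:
  u = (12 - (1)·0.0000 - (-4)·0.0000) / (6) = 2.0000
  v = (-7 - (2)·2.0000 - (3)·0.0000) / (6) = -1.8333
  w = (-1 - (2)·2.0000 - (-2)·-1.8333) / (6) = -1.4444
Iteration 2:
  u = (12 - (1)·-1.8333 - (-4)·-1.4444) / (6) = 1.3426
  v = (-7 - (2)·1.3426 - (3)·-1.4444) / (6) = -0.8920
  w = (-1 - (2)·1.3426 - (-2)·-0.8920) / (6) = -0.9115
Iteration 3:
  u = (12 - (1)·-0.8920 - (-4)·-0.9115) / (6) = 1.5410
  v = (-7 - (2)·1.5410 - (3)·-0.9115) / (6) = -1.2246
  w = (-1 - (2)·1.5410 - (-2)·-1.2246) / (6) = -1.0885

(1.5410, -1.2246, -1.0885)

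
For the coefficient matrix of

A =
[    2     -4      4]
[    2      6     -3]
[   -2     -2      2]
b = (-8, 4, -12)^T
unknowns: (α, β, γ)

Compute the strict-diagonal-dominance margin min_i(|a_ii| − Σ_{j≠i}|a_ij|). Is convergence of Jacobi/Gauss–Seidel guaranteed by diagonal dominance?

-6

row 1: |2| − (4+4) = -6
row 2: |6| − (2+3) = 1
row 3: |2| − (2+2) = -2
minimum over rows = -6 → not strictly diagonally dominant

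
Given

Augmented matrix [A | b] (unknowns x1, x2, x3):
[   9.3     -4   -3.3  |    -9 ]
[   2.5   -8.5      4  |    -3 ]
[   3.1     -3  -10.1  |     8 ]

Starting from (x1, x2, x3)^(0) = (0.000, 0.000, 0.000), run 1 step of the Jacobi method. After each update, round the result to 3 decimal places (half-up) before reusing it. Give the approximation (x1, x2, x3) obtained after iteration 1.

(-0.968, 0.353, -0.792)

Iteration 1:
  x1 = (-9 - (-4)·0.000 - (-3.3)·0.000) / (9.3) = -0.968
  x2 = (-3 - (2.5)·0.000 - (4)·0.000) / (-8.5) = 0.353
  x3 = (8 - (3.1)·0.000 - (-3)·0.000) / (-10.1) = -0.792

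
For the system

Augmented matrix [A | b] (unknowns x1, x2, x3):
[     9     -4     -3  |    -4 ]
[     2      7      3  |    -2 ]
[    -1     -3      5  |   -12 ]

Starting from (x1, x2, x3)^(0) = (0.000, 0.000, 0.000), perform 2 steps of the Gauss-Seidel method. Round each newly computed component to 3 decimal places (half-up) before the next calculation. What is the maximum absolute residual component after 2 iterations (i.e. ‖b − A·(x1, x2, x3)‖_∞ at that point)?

7.406

Iteration 1:
  x1 = (-4 - (-4)·0.000 - (-3)·0.000) / (9) = -0.444
  x2 = (-2 - (2)·-0.444 - (3)·0.000) / (7) = -0.159
  x3 = (-12 - (-1)·-0.444 - (-3)·-0.159) / (5) = -2.584
Iteration 2:
  x1 = (-4 - (-4)·-0.159 - (-3)·-2.584) / (9) = -1.376
  x2 = (-2 - (2)·-1.376 - (3)·-2.584) / (7) = 1.215
  x3 = (-12 - (-1)·-1.376 - (-3)·1.215) / (5) = -1.946
Residual b − A·x = (7.406, -1.915, -0.001); ∞-norm = 7.406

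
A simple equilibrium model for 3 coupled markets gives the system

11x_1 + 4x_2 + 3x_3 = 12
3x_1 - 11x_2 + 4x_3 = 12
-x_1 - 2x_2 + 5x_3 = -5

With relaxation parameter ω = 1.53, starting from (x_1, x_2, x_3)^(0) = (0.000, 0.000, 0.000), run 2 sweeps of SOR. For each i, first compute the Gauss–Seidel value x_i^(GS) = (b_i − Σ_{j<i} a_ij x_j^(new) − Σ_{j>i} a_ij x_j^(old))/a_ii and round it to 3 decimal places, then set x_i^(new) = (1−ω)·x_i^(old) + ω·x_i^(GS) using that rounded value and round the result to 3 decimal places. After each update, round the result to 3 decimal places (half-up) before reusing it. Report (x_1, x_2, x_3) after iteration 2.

Iteration 1:
  x_1: GS value = (12 - (4)·0.000 - (3)·0.000) / (11) = 1.091;  x_1 ← (1−ω)·0.000 + ω·1.091 = 1.669
  x_2: GS value = (12 - (3)·1.669 - (4)·0.000) / (-11) = -0.636;  x_2 ← (1−ω)·0.000 + ω·-0.636 = -0.973
  x_3: GS value = (-5 - (-1)·1.669 - (-2)·-0.973) / (5) = -1.055;  x_3 ← (1−ω)·0.000 + ω·-1.055 = -1.614
Iteration 2:
  x_1: GS value = (12 - (4)·-0.973 - (3)·-1.614) / (11) = 1.885;  x_1 ← (1−ω)·1.669 + ω·1.885 = 1.999
  x_2: GS value = (12 - (3)·1.999 - (4)·-1.614) / (-11) = -1.133;  x_2 ← (1−ω)·-0.973 + ω·-1.133 = -1.218
  x_3: GS value = (-5 - (-1)·1.999 - (-2)·-1.218) / (5) = -1.087;  x_3 ← (1−ω)·-1.614 + ω·-1.087 = -0.808

(1.999, -1.218, -0.808)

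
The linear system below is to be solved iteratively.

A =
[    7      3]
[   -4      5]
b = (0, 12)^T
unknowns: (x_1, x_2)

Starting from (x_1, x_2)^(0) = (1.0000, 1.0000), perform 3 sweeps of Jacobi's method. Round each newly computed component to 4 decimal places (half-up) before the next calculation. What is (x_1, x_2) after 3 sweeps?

(-0.8816, 1.3029)

Iteration 1:
  x_1 = (0 - (3)·1.0000) / (7) = -0.4286
  x_2 = (12 - (-4)·1.0000) / (5) = 3.2000
Iteration 2:
  x_1 = (0 - (3)·3.2000) / (7) = -1.3714
  x_2 = (12 - (-4)·-0.4286) / (5) = 2.0571
Iteration 3:
  x_1 = (0 - (3)·2.0571) / (7) = -0.8816
  x_2 = (12 - (-4)·-1.3714) / (5) = 1.3029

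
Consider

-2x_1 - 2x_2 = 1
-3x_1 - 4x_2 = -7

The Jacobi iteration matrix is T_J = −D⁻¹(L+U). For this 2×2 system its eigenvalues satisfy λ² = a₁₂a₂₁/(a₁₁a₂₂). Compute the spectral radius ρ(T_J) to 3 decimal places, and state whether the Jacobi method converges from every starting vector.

a₁₂a₂₁/(a₁₁a₂₂) = (-2)·(-3) / ((-2)·(-4)) = 0.750000
ρ = √|0.750000| = √0.750000 = 0.866
ρ < 1, so Jacobi converges

0.866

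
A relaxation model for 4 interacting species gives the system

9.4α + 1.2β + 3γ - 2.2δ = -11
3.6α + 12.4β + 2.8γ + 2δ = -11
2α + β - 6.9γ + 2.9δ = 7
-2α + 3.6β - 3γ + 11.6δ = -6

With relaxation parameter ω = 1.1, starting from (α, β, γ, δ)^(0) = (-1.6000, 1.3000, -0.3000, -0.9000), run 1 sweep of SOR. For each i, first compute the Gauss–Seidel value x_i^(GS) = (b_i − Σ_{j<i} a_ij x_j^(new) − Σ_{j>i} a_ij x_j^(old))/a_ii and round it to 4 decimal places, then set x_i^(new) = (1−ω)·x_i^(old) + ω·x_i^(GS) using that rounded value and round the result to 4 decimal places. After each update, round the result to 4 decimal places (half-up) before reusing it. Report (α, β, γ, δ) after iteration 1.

Iteration 1:
  α: GS value = (-11 - (1.2)·1.3000 - (3)·-0.3000 - (-2.2)·-0.9000) / (9.4) = -1.4511;  α ← (1−ω)·-1.6000 + ω·-1.4511 = -1.4362
  β: GS value = (-11 - (3.6)·-1.4362 - (2.8)·-0.3000 - (2)·-0.9000) / (12.4) = -0.2572;  β ← (1−ω)·1.3000 + ω·-0.2572 = -0.4129
  γ: GS value = (7 - (2)·-1.4362 - (1)·-0.4129 - (2.9)·-0.9000) / (-6.9) = -1.8689;  γ ← (1−ω)·-0.3000 + ω·-1.8689 = -2.0258
  δ: GS value = (-6 - (-2)·-1.4362 - (3.6)·-0.4129 - (-3)·-2.0258) / (11.6) = -1.1606;  δ ← (1−ω)·-0.9000 + ω·-1.1606 = -1.1867

(-1.4362, -0.4129, -2.0258, -1.1867)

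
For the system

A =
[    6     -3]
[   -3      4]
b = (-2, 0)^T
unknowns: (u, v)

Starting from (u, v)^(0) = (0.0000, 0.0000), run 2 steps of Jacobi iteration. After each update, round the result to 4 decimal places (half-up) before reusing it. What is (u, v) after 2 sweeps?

Iteration 1:
  u = (-2 - (-3)·0.0000) / (6) = -0.3333
  v = (0 - (-3)·0.0000) / (4) = 0.0000
Iteration 2:
  u = (-2 - (-3)·0.0000) / (6) = -0.3333
  v = (0 - (-3)·-0.3333) / (4) = -0.2500

(-0.3333, -0.2500)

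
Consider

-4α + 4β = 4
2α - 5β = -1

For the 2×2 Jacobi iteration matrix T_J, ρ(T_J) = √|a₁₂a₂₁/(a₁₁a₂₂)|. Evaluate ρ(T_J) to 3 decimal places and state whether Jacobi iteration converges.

0.632

a₁₂a₂₁/(a₁₁a₂₂) = (4)·(2) / ((-4)·(-5)) = 0.400000
ρ = √|0.400000| = √0.400000 = 0.632
ρ < 1, so Jacobi converges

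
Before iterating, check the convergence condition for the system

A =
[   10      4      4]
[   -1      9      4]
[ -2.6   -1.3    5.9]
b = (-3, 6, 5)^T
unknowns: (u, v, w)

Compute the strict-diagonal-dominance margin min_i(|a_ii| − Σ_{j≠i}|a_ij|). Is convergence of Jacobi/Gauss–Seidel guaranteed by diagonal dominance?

2

row 1: |10| − (4+4) = 2
row 2: |9| − (1+4) = 4
row 3: |5.9| − (2.6+1.3) = 2
minimum over rows = 2 → strictly diagonally dominant (convergence guaranteed)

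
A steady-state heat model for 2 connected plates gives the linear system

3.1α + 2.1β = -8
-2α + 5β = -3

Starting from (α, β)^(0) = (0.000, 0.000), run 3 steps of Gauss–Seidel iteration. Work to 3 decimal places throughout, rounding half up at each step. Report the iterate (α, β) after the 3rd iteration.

(-1.775, -1.310)

Iteration 1:
  α = (-8 - (2.1)·0.000) / (3.1) = -2.581
  β = (-3 - (-2)·-2.581) / (5) = -1.632
Iteration 2:
  α = (-8 - (2.1)·-1.632) / (3.1) = -1.475
  β = (-3 - (-2)·-1.475) / (5) = -1.190
Iteration 3:
  α = (-8 - (2.1)·-1.190) / (3.1) = -1.775
  β = (-3 - (-2)·-1.775) / (5) = -1.310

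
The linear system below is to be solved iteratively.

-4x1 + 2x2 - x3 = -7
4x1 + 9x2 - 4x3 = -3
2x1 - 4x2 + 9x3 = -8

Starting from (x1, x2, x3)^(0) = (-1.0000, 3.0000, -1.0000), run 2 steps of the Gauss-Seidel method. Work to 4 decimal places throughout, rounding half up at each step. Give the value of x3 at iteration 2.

-2.0997

Iteration 1:
  x1 = (-7 - (2)·3.0000 - (-1)·-1.0000) / (-4) = 3.5000
  x2 = (-3 - (4)·3.5000 - (-4)·-1.0000) / (9) = -2.3333
  x3 = (-8 - (2)·3.5000 - (-4)·-2.3333) / (9) = -2.7037
Iteration 2:
  x1 = (-7 - (2)·-2.3333 - (-1)·-2.7037) / (-4) = 1.2593
  x2 = (-3 - (4)·1.2593 - (-4)·-2.7037) / (9) = -2.0947
  x3 = (-8 - (2)·1.2593 - (-4)·-2.0947) / (9) = -2.0997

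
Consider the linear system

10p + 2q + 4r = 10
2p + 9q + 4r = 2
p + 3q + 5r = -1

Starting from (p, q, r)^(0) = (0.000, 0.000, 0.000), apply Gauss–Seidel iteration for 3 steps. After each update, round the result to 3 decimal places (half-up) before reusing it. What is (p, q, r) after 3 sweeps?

Iteration 1:
  p = (10 - (2)·0.000 - (4)·0.000) / (10) = 1.000
  q = (2 - (2)·1.000 - (4)·0.000) / (9) = 0.000
  r = (-1 - (1)·1.000 - (3)·0.000) / (5) = -0.400
Iteration 2:
  p = (10 - (2)·0.000 - (4)·-0.400) / (10) = 1.160
  q = (2 - (2)·1.160 - (4)·-0.400) / (9) = 0.142
  r = (-1 - (1)·1.160 - (3)·0.142) / (5) = -0.517
Iteration 3:
  p = (10 - (2)·0.142 - (4)·-0.517) / (10) = 1.178
  q = (2 - (2)·1.178 - (4)·-0.517) / (9) = 0.190
  r = (-1 - (1)·1.178 - (3)·0.190) / (5) = -0.550

(1.178, 0.190, -0.550)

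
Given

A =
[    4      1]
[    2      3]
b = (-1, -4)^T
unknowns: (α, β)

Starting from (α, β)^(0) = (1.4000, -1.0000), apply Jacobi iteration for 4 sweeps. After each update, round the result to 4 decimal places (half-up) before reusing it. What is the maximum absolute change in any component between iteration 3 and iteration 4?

0.1556

Iteration 1:
  α = (-1 - (1)·-1.0000) / (4) = 0.0000
  β = (-4 - (2)·1.4000) / (3) = -2.2667
Iteration 2:
  α = (-1 - (1)·-2.2667) / (4) = 0.3167
  β = (-4 - (2)·0.0000) / (3) = -1.3333
Iteration 3:
  α = (-1 - (1)·-1.3333) / (4) = 0.0833
  β = (-4 - (2)·0.3167) / (3) = -1.5445
Iteration 4:
  α = (-1 - (1)·-1.5445) / (4) = 0.1361
  β = (-4 - (2)·0.0833) / (3) = -1.3889
Change: (0.0528, 0.1556) → max |·| = 0.1556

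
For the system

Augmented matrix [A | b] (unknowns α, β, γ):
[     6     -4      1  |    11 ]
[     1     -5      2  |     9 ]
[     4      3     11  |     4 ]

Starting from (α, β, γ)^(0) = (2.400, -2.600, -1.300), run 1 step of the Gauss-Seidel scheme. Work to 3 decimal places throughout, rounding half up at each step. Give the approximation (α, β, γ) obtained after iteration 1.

(0.317, -2.257, 0.864)

Iteration 1:
  α = (11 - (-4)·-2.600 - (1)·-1.300) / (6) = 0.317
  β = (9 - (1)·0.317 - (2)·-1.300) / (-5) = -2.257
  γ = (4 - (4)·0.317 - (3)·-2.257) / (11) = 0.864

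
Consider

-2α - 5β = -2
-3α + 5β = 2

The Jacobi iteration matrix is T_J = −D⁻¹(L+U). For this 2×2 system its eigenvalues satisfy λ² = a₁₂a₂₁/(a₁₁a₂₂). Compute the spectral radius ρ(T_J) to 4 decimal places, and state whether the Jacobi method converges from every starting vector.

a₁₂a₂₁/(a₁₁a₂₂) = (-5)·(-3) / ((-2)·(5)) = -1.500000
ρ = √|-1.500000| = √1.500000 = 1.2247
ρ > 1, so Jacobi diverges

1.2247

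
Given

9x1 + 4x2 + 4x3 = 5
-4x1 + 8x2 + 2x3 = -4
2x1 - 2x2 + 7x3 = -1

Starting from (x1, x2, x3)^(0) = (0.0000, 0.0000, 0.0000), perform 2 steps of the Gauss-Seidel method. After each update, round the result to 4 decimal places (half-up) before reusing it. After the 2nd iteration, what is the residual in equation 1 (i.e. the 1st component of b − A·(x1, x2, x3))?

-0.8426

Iteration 1:
  x1 = (5 - (4)·0.0000 - (4)·0.0000) / (9) = 0.5556
  x2 = (-4 - (-4)·0.5556 - (2)·0.0000) / (8) = -0.2222
  x3 = (-1 - (2)·0.5556 - (-2)·-0.2222) / (7) = -0.3651
Iteration 2:
  x1 = (5 - (4)·-0.2222 - (4)·-0.3651) / (9) = 0.8166
  x2 = (-4 - (-4)·0.8166 - (2)·-0.3651) / (8) = -0.0004
  x3 = (-1 - (2)·0.8166 - (-2)·-0.0004) / (7) = -0.3763
Residual b − A·x = (-0.8426, 0.0222, 0.0001)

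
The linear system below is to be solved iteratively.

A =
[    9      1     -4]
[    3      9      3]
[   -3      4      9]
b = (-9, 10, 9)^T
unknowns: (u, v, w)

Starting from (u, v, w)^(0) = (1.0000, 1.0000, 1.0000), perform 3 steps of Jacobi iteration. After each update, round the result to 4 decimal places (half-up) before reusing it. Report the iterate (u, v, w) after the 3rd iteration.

(-0.8573, 1.1358, 0.3210)

Iteration 1:
  u = (-9 - (1)·1.0000 - (-4)·1.0000) / (9) = -0.6667
  v = (10 - (3)·1.0000 - (3)·1.0000) / (9) = 0.4444
  w = (9 - (-3)·1.0000 - (4)·1.0000) / (9) = 0.8889
Iteration 2:
  u = (-9 - (1)·0.4444 - (-4)·0.8889) / (9) = -0.6543
  v = (10 - (3)·-0.6667 - (3)·0.8889) / (9) = 1.0370
  w = (9 - (-3)·-0.6667 - (4)·0.4444) / (9) = 0.5803
Iteration 3:
  u = (-9 - (1)·1.0370 - (-4)·0.5803) / (9) = -0.8573
  v = (10 - (3)·-0.6543 - (3)·0.5803) / (9) = 1.1358
  w = (9 - (-3)·-0.6543 - (4)·1.0370) / (9) = 0.3210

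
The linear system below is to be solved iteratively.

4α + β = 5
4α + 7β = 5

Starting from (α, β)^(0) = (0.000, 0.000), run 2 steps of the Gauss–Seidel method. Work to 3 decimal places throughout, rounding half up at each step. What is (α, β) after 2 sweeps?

Iteration 1:
  α = (5 - (1)·0.000) / (4) = 1.250
  β = (5 - (4)·1.250) / (7) = 0.000
Iteration 2:
  α = (5 - (1)·0.000) / (4) = 1.250
  β = (5 - (4)·1.250) / (7) = 0.000

(1.250, 0.000)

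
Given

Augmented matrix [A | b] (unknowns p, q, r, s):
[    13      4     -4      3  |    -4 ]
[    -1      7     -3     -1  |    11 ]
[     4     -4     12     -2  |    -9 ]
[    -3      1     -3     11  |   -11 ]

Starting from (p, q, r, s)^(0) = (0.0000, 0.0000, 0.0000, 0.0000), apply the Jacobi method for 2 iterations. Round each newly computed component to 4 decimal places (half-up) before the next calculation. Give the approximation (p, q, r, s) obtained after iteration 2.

(-0.7912, 1.0632, -0.2903, -1.4313)

Iteration 1:
  p = (-4 - (4)·0.0000 - (-4)·0.0000 - (3)·0.0000) / (13) = -0.3077
  q = (11 - (-1)·0.0000 - (-3)·0.0000 - (-1)·0.0000) / (7) = 1.5714
  r = (-9 - (4)·0.0000 - (-4)·0.0000 - (-2)·0.0000) / (12) = -0.7500
  s = (-11 - (-3)·0.0000 - (1)·0.0000 - (-3)·0.0000) / (11) = -1.0000
Iteration 2:
  p = (-4 - (4)·1.5714 - (-4)·-0.7500 - (3)·-1.0000) / (13) = -0.7912
  q = (11 - (-1)·-0.3077 - (-3)·-0.7500 - (-1)·-1.0000) / (7) = 1.0632
  r = (-9 - (4)·-0.3077 - (-4)·1.5714 - (-2)·-1.0000) / (12) = -0.2903
  s = (-11 - (-3)·-0.3077 - (1)·1.5714 - (-3)·-0.7500) / (11) = -1.4313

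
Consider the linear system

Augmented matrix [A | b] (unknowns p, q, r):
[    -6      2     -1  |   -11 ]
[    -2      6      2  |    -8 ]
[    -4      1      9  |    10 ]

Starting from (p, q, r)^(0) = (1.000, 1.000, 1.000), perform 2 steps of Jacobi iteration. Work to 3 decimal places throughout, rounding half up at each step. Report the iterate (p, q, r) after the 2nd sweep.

Iteration 1:
  p = (-11 - (2)·1.000 - (-1)·1.000) / (-6) = 2.000
  q = (-8 - (-2)·1.000 - (2)·1.000) / (6) = -1.333
  r = (10 - (-4)·1.000 - (1)·1.000) / (9) = 1.444
Iteration 2:
  p = (-11 - (2)·-1.333 - (-1)·1.444) / (-6) = 1.148
  q = (-8 - (-2)·2.000 - (2)·1.444) / (6) = -1.148
  r = (10 - (-4)·2.000 - (1)·-1.333) / (9) = 2.148

(1.148, -1.148, 2.148)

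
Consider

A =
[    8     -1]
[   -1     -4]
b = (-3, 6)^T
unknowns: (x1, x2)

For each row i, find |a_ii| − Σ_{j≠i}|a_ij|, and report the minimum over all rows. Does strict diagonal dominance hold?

row 1: |8| − (1) = 7
row 2: |-4| − (1) = 3
minimum over rows = 3 → strictly diagonally dominant (convergence guaranteed)

3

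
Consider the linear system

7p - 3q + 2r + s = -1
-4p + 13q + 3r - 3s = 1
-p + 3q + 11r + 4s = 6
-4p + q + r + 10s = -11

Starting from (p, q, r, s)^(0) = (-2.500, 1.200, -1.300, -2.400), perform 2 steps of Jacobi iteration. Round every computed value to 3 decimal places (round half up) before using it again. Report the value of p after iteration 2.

-0.497

Iteration 1:
  p = (-1 - (-3)·1.200 - (2)·-1.300 - (1)·-2.400) / (7) = 1.086
  q = (1 - (-4)·-2.500 - (3)·-1.300 - (-3)·-2.400) / (13) = -0.946
  r = (6 - (-1)·-2.500 - (3)·1.200 - (4)·-2.400) / (11) = 0.864
  s = (-11 - (-4)·-2.500 - (1)·1.200 - (1)·-1.300) / (10) = -2.090
Iteration 2:
  p = (-1 - (-3)·-0.946 - (2)·0.864 - (1)·-2.090) / (7) = -0.497
  q = (1 - (-4)·1.086 - (3)·0.864 - (-3)·-2.090) / (13) = -0.271
  r = (6 - (-1)·1.086 - (3)·-0.946 - (4)·-2.090) / (11) = 1.662
  s = (-11 - (-4)·1.086 - (1)·-0.946 - (1)·0.864) / (10) = -0.657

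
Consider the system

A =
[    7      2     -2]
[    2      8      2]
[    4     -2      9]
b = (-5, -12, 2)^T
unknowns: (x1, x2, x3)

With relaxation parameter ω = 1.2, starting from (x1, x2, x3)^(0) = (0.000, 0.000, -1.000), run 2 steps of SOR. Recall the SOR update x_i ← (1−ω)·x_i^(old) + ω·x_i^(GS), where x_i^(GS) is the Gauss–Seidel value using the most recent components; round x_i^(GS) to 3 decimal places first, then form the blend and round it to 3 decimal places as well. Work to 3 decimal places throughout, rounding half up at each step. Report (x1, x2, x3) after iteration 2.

(0.049, -1.828, -0.408)

Iteration 1:
  x1: GS value = (-5 - (2)·0.000 - (-2)·-1.000) / (7) = -1.000;  x1 ← (1−ω)·0.000 + ω·-1.000 = -1.200
  x2: GS value = (-12 - (2)·-1.200 - (2)·-1.000) / (8) = -0.950;  x2 ← (1−ω)·0.000 + ω·-0.950 = -1.140
  x3: GS value = (2 - (4)·-1.200 - (-2)·-1.140) / (9) = 0.502;  x3 ← (1−ω)·-1.000 + ω·0.502 = 0.802
Iteration 2:
  x1: GS value = (-5 - (2)·-1.140 - (-2)·0.802) / (7) = -0.159;  x1 ← (1−ω)·-1.200 + ω·-0.159 = 0.049
  x2: GS value = (-12 - (2)·0.049 - (2)·0.802) / (8) = -1.713;  x2 ← (1−ω)·-1.140 + ω·-1.713 = -1.828
  x3: GS value = (2 - (4)·0.049 - (-2)·-1.828) / (9) = -0.206;  x3 ← (1−ω)·0.802 + ω·-0.206 = -0.408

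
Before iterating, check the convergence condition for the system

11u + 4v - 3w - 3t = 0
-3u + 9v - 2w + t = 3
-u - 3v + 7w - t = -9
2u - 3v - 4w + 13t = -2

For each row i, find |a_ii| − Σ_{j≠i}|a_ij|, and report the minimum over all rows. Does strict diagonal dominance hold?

row 1: |11| − (4+3+3) = 1
row 2: |9| − (3+2+1) = 3
row 3: |7| − (1+3+1) = 2
row 4: |13| − (2+3+4) = 4
minimum over rows = 1 → strictly diagonally dominant (convergence guaranteed)

1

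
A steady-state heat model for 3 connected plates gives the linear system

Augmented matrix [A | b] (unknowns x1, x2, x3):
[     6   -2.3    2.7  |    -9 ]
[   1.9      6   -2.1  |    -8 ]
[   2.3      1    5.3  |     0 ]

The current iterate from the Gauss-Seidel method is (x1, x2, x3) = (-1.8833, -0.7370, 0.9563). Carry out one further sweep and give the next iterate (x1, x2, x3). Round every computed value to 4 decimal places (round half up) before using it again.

(-2.2129, -0.2979, 1.0165)

One sweep:
  x1 = (-9 - (-2.3)·-0.7370 - (2.7)·0.9563) / (6) = -2.2129
  x2 = (-8 - (1.9)·-2.2129 - (-2.1)·0.9563) / (6) = -0.2979
  x3 = (0 - (2.3)·-2.2129 - (1)·-0.2979) / (5.3) = 1.0165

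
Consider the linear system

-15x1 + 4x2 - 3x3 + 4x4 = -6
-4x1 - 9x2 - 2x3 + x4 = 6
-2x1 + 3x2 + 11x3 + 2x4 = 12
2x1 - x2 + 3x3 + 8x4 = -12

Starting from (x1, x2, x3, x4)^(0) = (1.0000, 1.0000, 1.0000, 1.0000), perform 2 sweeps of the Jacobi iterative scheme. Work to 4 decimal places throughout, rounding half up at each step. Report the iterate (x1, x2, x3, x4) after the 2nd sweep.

Iteration 1:
  x1 = (-6 - (4)·1.0000 - (-3)·1.0000 - (4)·1.0000) / (-15) = 0.7333
  x2 = (6 - (-4)·1.0000 - (-2)·1.0000 - (1)·1.0000) / (-9) = -1.2222
  x3 = (12 - (-2)·1.0000 - (3)·1.0000 - (2)·1.0000) / (11) = 0.8182
  x4 = (-12 - (2)·1.0000 - (-1)·1.0000 - (3)·1.0000) / (8) = -2.0000
Iteration 2:
  x1 = (-6 - (4)·-1.2222 - (-3)·0.8182 - (4)·-2.0000) / (-15) = -0.6229
  x2 = (6 - (-4)·0.7333 - (-2)·0.8182 - (1)·-2.0000) / (-9) = -1.3966
  x3 = (12 - (-2)·0.7333 - (3)·-1.2222 - (2)·-2.0000) / (11) = 1.9212
  x4 = (-12 - (2)·0.7333 - (-1)·-1.2222 - (3)·0.8182) / (8) = -2.1429

(-0.6229, -1.3966, 1.9212, -2.1429)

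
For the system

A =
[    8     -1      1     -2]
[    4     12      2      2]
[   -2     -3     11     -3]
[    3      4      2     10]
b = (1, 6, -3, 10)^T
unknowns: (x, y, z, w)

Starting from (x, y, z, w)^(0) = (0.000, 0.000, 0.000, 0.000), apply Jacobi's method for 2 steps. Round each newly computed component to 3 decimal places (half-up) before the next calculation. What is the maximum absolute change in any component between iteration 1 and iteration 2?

Iteration 1:
  x = (1 - (-1)·0.000 - (1)·0.000 - (-2)·0.000) / (8) = 0.125
  y = (6 - (4)·0.000 - (2)·0.000 - (2)·0.000) / (12) = 0.500
  z = (-3 - (-2)·0.000 - (-3)·0.000 - (-3)·0.000) / (11) = -0.273
  w = (10 - (3)·0.000 - (4)·0.000 - (2)·0.000) / (10) = 1.000
Iteration 2:
  x = (1 - (-1)·0.500 - (1)·-0.273 - (-2)·1.000) / (8) = 0.472
  y = (6 - (4)·0.125 - (2)·-0.273 - (2)·1.000) / (12) = 0.337
  z = (-3 - (-2)·0.125 - (-3)·0.500 - (-3)·1.000) / (11) = 0.159
  w = (10 - (3)·0.125 - (4)·0.500 - (2)·-0.273) / (10) = 0.817
Change: (0.347, -0.163, 0.432, -0.183) → max |·| = 0.432

0.432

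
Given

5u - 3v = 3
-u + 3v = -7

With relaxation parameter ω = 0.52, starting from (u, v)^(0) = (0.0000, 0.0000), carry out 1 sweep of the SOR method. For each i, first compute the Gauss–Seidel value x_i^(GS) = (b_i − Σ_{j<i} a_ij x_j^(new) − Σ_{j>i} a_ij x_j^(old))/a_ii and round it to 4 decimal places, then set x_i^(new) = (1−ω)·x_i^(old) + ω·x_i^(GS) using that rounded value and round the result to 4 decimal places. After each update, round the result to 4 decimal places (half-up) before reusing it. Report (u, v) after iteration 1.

Iteration 1:
  u: GS value = (3 - (-3)·0.0000) / (5) = 0.6000;  u ← (1−ω)·0.0000 + ω·0.6000 = 0.3120
  v: GS value = (-7 - (-1)·0.3120) / (3) = -2.2293;  v ← (1−ω)·0.0000 + ω·-2.2293 = -1.1592

(0.3120, -1.1592)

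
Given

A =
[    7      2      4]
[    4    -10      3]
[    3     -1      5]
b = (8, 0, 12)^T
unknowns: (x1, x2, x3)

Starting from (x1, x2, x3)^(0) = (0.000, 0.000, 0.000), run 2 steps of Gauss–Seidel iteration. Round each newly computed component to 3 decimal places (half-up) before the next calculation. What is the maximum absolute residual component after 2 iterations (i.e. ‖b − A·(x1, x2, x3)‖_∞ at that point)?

3.004

Iteration 1:
  x1 = (8 - (2)·0.000 - (4)·0.000) / (7) = 1.143
  x2 = (0 - (4)·1.143 - (3)·0.000) / (-10) = 0.457
  x3 = (12 - (3)·1.143 - (-1)·0.457) / (5) = 1.806
Iteration 2:
  x1 = (8 - (2)·0.457 - (4)·1.806) / (7) = -0.020
  x2 = (0 - (4)·-0.020 - (3)·1.806) / (-10) = 0.534
  x3 = (12 - (3)·-0.020 - (-1)·0.534) / (5) = 2.519
Residual b − A·x = (-3.004, -2.137, -0.001); ∞-norm = 3.004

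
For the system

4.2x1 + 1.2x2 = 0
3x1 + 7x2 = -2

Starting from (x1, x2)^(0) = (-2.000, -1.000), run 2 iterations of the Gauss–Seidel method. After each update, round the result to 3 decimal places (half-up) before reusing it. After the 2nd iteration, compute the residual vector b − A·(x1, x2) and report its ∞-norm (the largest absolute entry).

Iteration 1:
  x1 = (0 - (1.2)·-1.000) / (4.2) = 0.286
  x2 = (-2 - (3)·0.286) / (7) = -0.408
Iteration 2:
  x1 = (0 - (1.2)·-0.408) / (4.2) = 0.117
  x2 = (-2 - (3)·0.117) / (7) = -0.336
Residual b − A·x = (-0.088, 0.001); ∞-norm = 0.088

0.088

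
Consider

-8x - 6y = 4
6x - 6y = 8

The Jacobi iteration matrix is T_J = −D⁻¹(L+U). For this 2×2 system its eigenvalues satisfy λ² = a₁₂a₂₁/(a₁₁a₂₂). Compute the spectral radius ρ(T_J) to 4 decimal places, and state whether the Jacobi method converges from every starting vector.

0.8660

a₁₂a₂₁/(a₁₁a₂₂) = (-6)·(6) / ((-8)·(-6)) = -0.750000
ρ = √|-0.750000| = √0.750000 = 0.8660
ρ < 1, so Jacobi converges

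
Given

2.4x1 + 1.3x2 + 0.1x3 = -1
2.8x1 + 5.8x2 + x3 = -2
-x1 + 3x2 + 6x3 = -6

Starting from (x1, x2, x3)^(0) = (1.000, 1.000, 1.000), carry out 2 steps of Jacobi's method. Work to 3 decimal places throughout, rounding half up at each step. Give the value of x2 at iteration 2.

Iteration 1:
  x1 = (-1 - (1.3)·1.000 - (0.1)·1.000) / (2.4) = -1.000
  x2 = (-2 - (2.8)·1.000 - (1)·1.000) / (5.8) = -1.000
  x3 = (-6 - (-1)·1.000 - (3)·1.000) / (6) = -1.333
Iteration 2:
  x1 = (-1 - (1.3)·-1.000 - (0.1)·-1.333) / (2.4) = 0.181
  x2 = (-2 - (2.8)·-1.000 - (1)·-1.333) / (5.8) = 0.368
  x3 = (-6 - (-1)·-1.000 - (3)·-1.000) / (6) = -0.667

0.368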